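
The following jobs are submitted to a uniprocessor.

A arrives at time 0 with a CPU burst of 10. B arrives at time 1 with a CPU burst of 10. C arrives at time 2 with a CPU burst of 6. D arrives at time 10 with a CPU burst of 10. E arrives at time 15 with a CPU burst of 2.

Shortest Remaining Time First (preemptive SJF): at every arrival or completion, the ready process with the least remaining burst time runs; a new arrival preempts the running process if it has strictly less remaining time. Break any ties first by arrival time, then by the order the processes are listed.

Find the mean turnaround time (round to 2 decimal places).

16.00

Gantt: | A 0-2 | C 2-8 | A 8-16 | E 16-18 | B 18-28 | D 28-38 |
Completion: A=16  B=28  C=8  D=38  E=18
Turnaround (C−A): A=16  B=27  C=6  D=28  E=3
Turnaround times: A=16, B=27, C=6, D=28, E=3
Average turnaround = (16+27+6+28+3) / 5 = 80/5 = 16.00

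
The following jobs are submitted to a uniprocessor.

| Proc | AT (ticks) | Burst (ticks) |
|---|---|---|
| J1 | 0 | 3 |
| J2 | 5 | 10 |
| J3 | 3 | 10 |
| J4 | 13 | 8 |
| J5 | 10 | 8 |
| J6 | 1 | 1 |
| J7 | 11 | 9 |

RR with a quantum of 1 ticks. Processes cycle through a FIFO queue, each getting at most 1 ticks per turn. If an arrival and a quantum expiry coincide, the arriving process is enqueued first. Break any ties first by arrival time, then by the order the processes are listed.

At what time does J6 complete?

2

Schedule: | J1 0-1 | J6 1-2 | J1 2-3 | J3 3-4 | J1 4-5 | J3 5-6 | J2 6-7 | J3 7-8 | J2 8-9 | J3 9-10 | J2 10-11 | J5 11-12 | J3 12-13 | J7 13-14 | J2 14-15 | J5 15-16 | J4 16-17 | J3 17-18 | J7 18-19 | J2 19-20 | J5 20-21 | J4 21-22 | J3 22-23 | J7 23-24 | J2 24-25 | J5 25-26 | J4 26-27 | J3 27-28 | J7 28-29 | J2 29-30 | J5 30-31 | J4 31-32 | J3 32-33 | J7 33-34 | J2 34-35 | J5 35-36 | J4 36-37 | J3 37-38 | J7 38-39 | J2 39-40 | J5 40-41 | J4 41-42 | J7 42-43 | J2 43-44 | J5 44-45 | J4 45-46 | J7 46-47 | J4 47-48 | J7 48-49 |
Completion: J1=5  J2=44  J3=38  J4=48  J5=45  J6=2  J7=49
Turnaround (C−A): J1=5  J2=39  J3=35  J4=35  J5=35  J6=1  J7=38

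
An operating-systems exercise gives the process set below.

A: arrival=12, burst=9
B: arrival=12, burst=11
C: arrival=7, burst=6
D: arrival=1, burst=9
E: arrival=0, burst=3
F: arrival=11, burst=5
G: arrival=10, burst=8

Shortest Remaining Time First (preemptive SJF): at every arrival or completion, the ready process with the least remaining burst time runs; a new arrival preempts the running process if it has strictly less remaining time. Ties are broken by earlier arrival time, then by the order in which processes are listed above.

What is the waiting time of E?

0

Schedule: | E 0-3 | D 3-12 | F 12-17 | C 17-23 | G 23-31 | A 31-40 | B 40-51 |
Completion: A=40  B=51  C=23  D=12  E=3  F=17  G=31
Turnaround (C−A): A=28  B=39  C=16  D=11  E=3  F=6  G=21
Waiting(E) = turnaround − burst = 3 − 3 = 0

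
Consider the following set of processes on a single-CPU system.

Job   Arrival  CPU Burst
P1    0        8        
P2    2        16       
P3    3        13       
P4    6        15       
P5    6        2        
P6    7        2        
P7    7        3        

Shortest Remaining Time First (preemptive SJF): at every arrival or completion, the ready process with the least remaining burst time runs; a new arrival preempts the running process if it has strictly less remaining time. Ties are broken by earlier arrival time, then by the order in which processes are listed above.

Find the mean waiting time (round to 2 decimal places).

12.14

Gantt: | P1 0-8 | P5 8-10 | P6 10-12 | P7 12-15 | P3 15-28 | P4 28-43 | P2 43-59 |
Completion: P1=8  P2=59  P3=28  P4=43  P5=10  P6=12  P7=15
Waiting times: P1=0, P2=41, P3=12, P4=22, P5=2, P6=3, P7=5
Average waiting = (0+41+12+22+2+3+5) / 7 = 85/7 = 12.14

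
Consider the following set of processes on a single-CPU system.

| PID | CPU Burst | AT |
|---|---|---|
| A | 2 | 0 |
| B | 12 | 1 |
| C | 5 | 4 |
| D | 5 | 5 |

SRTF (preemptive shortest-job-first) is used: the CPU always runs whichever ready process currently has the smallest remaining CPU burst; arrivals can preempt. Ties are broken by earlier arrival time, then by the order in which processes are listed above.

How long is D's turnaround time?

Gantt: | A 0-2 | B 2-4 | C 4-9 | D 9-14 | B 14-24 |
Completion: A=2  B=24  C=9  D=14
Turnaround (C−A): A=2  B=23  C=5  D=9
Turnaround(D) = completion − arrival = 14 − 5 = 9

9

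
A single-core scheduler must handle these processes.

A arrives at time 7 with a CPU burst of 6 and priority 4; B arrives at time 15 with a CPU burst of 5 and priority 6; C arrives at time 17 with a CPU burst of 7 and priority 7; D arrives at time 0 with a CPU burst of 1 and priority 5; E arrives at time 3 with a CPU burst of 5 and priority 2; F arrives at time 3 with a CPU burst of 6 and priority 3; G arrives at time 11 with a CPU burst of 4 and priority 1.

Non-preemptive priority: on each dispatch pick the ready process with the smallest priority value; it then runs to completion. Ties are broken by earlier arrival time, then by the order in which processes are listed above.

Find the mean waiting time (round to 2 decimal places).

5.71

Gantt: | D 0-1 | idle 1-3 | E 3-8 | F 8-14 | G 14-18 | A 18-24 | B 24-29 | C 29-36 |
Completion: A=24  B=29  C=36  D=1  E=8  F=14  G=18
Turnaround (C−A): A=17  B=14  C=19  D=1  E=5  F=11  G=7
Waiting times: A=11, B=9, C=12, D=0, E=0, F=5, G=3
Average waiting = (11+9+12+0+0+5+3) / 7 = 40/7 = 5.71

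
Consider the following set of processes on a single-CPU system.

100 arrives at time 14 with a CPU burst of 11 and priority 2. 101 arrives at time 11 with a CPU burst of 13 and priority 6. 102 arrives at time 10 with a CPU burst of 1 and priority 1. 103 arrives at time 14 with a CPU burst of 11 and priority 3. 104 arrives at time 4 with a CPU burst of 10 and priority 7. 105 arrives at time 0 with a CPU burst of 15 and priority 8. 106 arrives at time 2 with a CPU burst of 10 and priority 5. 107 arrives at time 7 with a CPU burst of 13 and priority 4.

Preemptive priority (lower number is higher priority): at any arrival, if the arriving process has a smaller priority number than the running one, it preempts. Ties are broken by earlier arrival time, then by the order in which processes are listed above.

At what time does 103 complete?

Timeline: | 105 0-2 | 106 2-7 | 107 7-10 | 102 10-11 | 107 11-14 | 100 14-25 | 103 25-36 | 107 36-43 | 106 43-48 | 101 48-61 | 104 61-71 | 105 71-84 |
Completion: 100=25  101=61  102=11  103=36  104=71  105=84  106=48  107=43
Turnaround (C−A): 100=11  101=50  102=1  103=22  104=67  105=84  106=46  107=36

36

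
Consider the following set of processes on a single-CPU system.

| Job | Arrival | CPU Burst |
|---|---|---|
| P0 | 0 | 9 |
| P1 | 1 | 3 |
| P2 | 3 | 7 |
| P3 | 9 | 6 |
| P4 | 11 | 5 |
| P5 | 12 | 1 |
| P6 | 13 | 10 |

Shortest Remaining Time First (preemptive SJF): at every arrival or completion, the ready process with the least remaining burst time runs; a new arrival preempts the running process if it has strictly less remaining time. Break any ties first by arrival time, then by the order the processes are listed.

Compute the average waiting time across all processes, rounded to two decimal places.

Timeline: | P0 0-1 | P1 1-4 | P2 4-11 | P4 11-12 | P5 12-13 | P4 13-17 | P3 17-23 | P0 23-31 | P6 31-41 |
Completion: P0=31  P1=4  P2=11  P3=23  P4=17  P5=13  P6=41
Waiting times: P0=22, P1=0, P2=1, P3=8, P4=1, P5=0, P6=18
Average waiting = (22+0+1+8+1+0+18) / 7 = 50/7 = 7.14

7.14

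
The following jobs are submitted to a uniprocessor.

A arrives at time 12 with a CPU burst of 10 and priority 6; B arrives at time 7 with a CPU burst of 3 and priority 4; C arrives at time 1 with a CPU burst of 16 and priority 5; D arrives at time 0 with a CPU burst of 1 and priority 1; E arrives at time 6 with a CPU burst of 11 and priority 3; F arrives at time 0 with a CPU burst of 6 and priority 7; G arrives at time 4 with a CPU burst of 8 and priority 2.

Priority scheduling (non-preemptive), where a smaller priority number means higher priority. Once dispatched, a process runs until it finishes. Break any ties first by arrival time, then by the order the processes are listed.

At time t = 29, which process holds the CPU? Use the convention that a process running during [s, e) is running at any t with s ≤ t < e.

E

Timeline: | D 0-1 | C 1-17 | G 17-25 | E 25-36 | B 36-39 | A 39-49 | F 49-55 |
Completion: A=49  B=39  C=17  D=1  E=36  F=55  G=25
Turnaround (C−A): A=37  B=32  C=16  D=1  E=30  F=55  G=21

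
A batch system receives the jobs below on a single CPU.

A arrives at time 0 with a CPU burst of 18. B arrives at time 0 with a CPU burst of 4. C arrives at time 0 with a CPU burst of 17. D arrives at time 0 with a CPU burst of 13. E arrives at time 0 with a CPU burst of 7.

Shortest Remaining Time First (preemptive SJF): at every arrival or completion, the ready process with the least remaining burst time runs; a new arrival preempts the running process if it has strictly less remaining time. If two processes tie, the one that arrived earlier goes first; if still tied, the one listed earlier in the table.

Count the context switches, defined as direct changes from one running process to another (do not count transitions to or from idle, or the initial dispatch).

Timeline: | B 0-4 | E 4-11 | D 11-24 | C 24-41 | A 41-59 |
Completion: A=59  B=4  C=41  D=24  E=11
Turnaround (C−A): A=59  B=4  C=41  D=24  E=11

4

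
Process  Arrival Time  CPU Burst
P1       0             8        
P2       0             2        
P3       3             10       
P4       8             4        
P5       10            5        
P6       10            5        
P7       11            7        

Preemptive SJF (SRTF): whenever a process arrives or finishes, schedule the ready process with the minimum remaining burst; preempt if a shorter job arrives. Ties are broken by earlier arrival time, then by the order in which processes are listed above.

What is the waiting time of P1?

2

Schedule: | P2 0-2 | P1 2-10 | P4 10-14 | P5 14-19 | P6 19-24 | P7 24-31 | P3 31-41 |
Completion: P1=10  P2=2  P3=41  P4=14  P5=19  P6=24  P7=31
Turnaround (C−A): P1=10  P2=2  P3=38  P4=6  P5=9  P6=14  P7=20
Waiting(P1) = turnaround − burst = 10 − 8 = 2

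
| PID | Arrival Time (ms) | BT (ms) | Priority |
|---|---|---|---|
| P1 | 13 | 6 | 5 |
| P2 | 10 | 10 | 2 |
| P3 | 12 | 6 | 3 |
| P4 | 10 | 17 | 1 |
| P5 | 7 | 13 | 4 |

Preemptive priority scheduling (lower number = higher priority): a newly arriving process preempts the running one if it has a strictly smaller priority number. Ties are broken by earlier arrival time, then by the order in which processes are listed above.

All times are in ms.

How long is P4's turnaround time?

Timeline: | idle 0-7 | P5 7-10 | P4 10-27 | P2 27-37 | P3 37-43 | P5 43-53 | P1 53-59 |
Completion: P1=59  P2=37  P3=43  P4=27  P5=53
Turnaround (C−A): P1=46  P2=27  P3=31  P4=17  P5=46
Turnaround(P4) = completion − arrival = 27 − 10 = 17

17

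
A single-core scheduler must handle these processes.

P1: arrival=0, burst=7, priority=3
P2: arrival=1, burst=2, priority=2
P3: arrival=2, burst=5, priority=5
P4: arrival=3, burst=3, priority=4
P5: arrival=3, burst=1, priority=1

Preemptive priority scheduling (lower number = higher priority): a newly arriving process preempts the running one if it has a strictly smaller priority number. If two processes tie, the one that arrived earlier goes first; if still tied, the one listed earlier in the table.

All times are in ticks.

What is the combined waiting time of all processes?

Gantt: | P1 0-1 | P2 1-3 | P5 3-4 | P1 4-10 | P4 10-13 | P3 13-18 |
Completion: P1=10  P2=3  P3=18  P4=13  P5=4
Turnaround (C−A): P1=10  P2=2  P3=16  P4=10  P5=1
Waiting = turnaround − burst: P1=3, P2=0, P3=11, P4=7, P5=0
Total waiting = 3 + 0 + 11 + 7 + 0 = 21

21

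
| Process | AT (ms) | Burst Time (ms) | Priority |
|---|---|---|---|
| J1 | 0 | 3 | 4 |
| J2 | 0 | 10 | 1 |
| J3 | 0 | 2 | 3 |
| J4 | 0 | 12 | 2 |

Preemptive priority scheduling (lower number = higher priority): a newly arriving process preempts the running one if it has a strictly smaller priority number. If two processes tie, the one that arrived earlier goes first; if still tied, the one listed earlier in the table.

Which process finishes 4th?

Gantt: | J2 0-10 | J4 10-22 | J3 22-24 | J1 24-27 |
Completion: J1=27  J2=10  J3=24  J4=22
Finish order: J2 → J4 → J3 → J1

J1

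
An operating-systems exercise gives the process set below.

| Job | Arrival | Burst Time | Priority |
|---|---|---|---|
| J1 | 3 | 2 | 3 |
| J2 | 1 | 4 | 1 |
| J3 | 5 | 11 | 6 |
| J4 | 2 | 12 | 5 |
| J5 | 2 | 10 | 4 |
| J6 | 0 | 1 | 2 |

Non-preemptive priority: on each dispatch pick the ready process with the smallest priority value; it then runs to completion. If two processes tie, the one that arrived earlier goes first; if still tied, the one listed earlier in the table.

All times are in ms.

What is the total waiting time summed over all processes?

46

Schedule: | J6 0-1 | J2 1-5 | J1 5-7 | J5 7-17 | J4 17-29 | J3 29-40 |
Completion: J1=7  J2=5  J3=40  J4=29  J5=17  J6=1
Turnaround (C−A): J1=4  J2=4  J3=35  J4=27  J5=15  J6=1
Waiting = turnaround − burst: J1=2, J2=0, J3=24, J4=15, J5=5, J6=0
Total waiting = 2 + 0 + 24 + 15 + 5 + 0 = 46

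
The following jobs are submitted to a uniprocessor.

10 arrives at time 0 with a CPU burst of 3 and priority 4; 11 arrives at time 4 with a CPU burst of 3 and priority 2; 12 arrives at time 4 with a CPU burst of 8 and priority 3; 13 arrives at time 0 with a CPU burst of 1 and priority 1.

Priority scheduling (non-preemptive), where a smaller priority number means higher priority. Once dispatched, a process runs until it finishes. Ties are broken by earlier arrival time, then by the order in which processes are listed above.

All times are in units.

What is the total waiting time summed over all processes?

Timeline: | 13 0-1 | 10 1-4 | 11 4-7 | 12 7-15 |
Completion: 10=4  11=7  12=15  13=1
Turnaround (C−A): 10=4  11=3  12=11  13=1
Waiting = turnaround − burst: 10=1, 11=0, 12=3, 13=0
Total waiting = 1 + 0 + 3 + 0 = 4

4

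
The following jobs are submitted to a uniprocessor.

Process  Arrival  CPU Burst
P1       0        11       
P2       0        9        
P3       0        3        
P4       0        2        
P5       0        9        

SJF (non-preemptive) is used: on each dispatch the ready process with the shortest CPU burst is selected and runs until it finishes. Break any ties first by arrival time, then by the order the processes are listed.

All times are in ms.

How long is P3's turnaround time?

5

Schedule: | P4 0-2 | P3 2-5 | P2 5-14 | P5 14-23 | P1 23-34 |
Completion: P1=34  P2=14  P3=5  P4=2  P5=23
Turnaround(P3) = completion − arrival = 5 − 0 = 5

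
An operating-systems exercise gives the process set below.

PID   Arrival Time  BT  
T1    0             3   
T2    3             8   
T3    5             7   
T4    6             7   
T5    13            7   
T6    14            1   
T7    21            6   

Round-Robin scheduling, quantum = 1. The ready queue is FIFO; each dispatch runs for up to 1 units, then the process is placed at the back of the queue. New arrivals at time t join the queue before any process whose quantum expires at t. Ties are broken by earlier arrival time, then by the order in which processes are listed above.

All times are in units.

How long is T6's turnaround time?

Timeline: | T1 0-3 | T2 3-5 | T3 5-6 | T2 6-7 | T4 7-8 | T3 8-9 | T2 9-10 | T4 10-11 | T3 11-12 | T2 12-13 | T4 13-14 | T3 14-15 | T5 15-16 | T2 16-17 | T6 17-18 | T4 18-19 | T3 19-20 | T5 20-21 | T2 21-22 | T4 22-23 | T3 23-24 | T7 24-25 | T5 25-26 | T2 26-27 | T4 27-28 | T3 28-29 | T7 29-30 | T5 30-31 | T4 31-32 | T7 32-33 | T5 33-34 | T7 34-35 | T5 35-36 | T7 36-37 | T5 37-38 | T7 38-39 |
Completion: T1=3  T2=27  T3=29  T4=32  T5=38  T6=18  T7=39
Turnaround (C−A): T1=3  T2=24  T3=24  T4=26  T5=25  T6=4  T7=18
Turnaround(T6) = completion − arrival = 18 − 14 = 4

4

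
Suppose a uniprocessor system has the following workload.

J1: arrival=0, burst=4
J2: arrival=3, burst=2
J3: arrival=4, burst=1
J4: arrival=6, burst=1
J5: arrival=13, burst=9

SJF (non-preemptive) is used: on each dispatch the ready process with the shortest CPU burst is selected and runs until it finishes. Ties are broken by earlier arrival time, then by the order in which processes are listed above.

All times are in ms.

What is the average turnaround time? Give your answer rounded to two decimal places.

4.00

Timeline: | J1 0-4 | J3 4-5 | J2 5-7 | J4 7-8 | idle 8-13 | J5 13-22 |
Completion: J1=4  J2=7  J3=5  J4=8  J5=22
Turnaround (C−A): J1=4  J2=4  J3=1  J4=2  J5=9
Turnaround times: J1=4, J2=4, J3=1, J4=2, J5=9
Average turnaround = (4+4+1+2+9) / 5 = 20/5 = 4.00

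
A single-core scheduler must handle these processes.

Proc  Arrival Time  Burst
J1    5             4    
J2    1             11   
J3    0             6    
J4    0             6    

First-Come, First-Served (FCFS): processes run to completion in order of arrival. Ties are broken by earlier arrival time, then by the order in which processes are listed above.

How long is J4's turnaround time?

12

Timeline: | J3 0-6 | J4 6-12 | J2 12-23 | J1 23-27 |
Completion: J1=27  J2=23  J3=6  J4=12
Turnaround(J4) = completion − arrival = 12 − 0 = 12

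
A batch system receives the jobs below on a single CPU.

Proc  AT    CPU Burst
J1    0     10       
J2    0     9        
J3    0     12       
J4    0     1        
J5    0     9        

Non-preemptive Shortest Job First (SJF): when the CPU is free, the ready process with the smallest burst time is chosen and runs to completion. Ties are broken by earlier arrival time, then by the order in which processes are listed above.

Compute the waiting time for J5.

Schedule: | J4 0-1 | J2 1-10 | J5 10-19 | J1 19-29 | J3 29-41 |
Completion: J1=29  J2=10  J3=41  J4=1  J5=19
Waiting(J5) = turnaround − burst = 19 − 9 = 10

10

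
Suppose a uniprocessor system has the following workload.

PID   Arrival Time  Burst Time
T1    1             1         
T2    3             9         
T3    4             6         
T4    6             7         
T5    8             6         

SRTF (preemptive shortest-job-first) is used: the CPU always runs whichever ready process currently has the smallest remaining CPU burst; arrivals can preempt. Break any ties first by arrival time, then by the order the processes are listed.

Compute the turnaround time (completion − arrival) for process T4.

Timeline: | idle 0-1 | T1 1-2 | idle 2-3 | T2 3-4 | T3 4-10 | T5 10-16 | T4 16-23 | T2 23-31 |
Completion: T1=2  T2=31  T3=10  T4=23  T5=16
Turnaround (C−A): T1=1  T2=28  T3=6  T4=17  T5=8
Turnaround(T4) = completion − arrival = 23 − 6 = 17

17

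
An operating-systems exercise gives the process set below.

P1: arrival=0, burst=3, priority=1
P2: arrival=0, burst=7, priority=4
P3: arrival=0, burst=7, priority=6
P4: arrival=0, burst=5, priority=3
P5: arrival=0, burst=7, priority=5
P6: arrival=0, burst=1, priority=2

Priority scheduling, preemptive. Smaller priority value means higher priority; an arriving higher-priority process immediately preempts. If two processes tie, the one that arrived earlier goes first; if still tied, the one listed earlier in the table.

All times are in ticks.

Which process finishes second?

P6

Timeline: | P1 0-3 | P6 3-4 | P4 4-9 | P2 9-16 | P5 16-23 | P3 23-30 |
Completion: P1=3  P2=16  P3=30  P4=9  P5=23  P6=4
Finish order: P1 → P6 → P4 → P2 → P5 → P3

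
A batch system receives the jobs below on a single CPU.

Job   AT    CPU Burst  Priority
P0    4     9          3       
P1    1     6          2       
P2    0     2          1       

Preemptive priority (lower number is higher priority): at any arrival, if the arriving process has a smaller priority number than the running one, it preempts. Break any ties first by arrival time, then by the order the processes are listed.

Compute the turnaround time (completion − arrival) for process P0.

Gantt: | P2 0-2 | P1 2-8 | P0 8-17 |
Completion: P0=17  P1=8  P2=2
Turnaround (C−A): P0=13  P1=7  P2=2
Turnaround(P0) = completion − arrival = 17 − 4 = 13

13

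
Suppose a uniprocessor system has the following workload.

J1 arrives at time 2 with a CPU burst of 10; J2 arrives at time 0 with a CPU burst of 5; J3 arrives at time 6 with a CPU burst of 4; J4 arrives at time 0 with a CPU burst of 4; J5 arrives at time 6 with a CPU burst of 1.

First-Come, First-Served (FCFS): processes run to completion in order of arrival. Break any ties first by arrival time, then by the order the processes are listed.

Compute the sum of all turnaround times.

Schedule: | J2 0-5 | J4 5-9 | J1 9-19 | J3 19-23 | J5 23-24 |
Completion: J1=19  J2=5  J3=23  J4=9  J5=24
Turnaround (C−A): J1=17  J2=5  J3=17  J4=9  J5=18
Turnaround = completion − arrival: J1=17, J2=5, J3=17, J4=9, J5=18
Total turnaround = 17 + 5 + 17 + 9 + 18 = 66

66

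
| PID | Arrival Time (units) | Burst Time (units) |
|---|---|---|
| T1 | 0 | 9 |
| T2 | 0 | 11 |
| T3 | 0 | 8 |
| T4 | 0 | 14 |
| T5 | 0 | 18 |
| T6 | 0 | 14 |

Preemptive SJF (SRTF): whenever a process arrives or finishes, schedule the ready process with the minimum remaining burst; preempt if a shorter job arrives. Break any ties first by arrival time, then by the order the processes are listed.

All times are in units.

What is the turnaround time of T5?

74

Schedule: | T3 0-8 | T1 8-17 | T2 17-28 | T4 28-42 | T6 42-56 | T5 56-74 |
Completion: T1=17  T2=28  T3=8  T4=42  T5=74  T6=56
Turnaround (C−A): T1=17  T2=28  T3=8  T4=42  T5=74  T6=56
Turnaround(T5) = completion − arrival = 74 − 0 = 74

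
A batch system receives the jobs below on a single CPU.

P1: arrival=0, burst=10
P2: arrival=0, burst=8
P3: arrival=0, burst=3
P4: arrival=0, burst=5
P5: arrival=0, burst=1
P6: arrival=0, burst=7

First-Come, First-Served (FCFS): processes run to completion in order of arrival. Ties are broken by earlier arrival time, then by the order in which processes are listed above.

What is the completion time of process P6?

Gantt: | P1 0-10 | P2 10-18 | P3 18-21 | P4 21-26 | P5 26-27 | P6 27-34 |
Completion: P1=10  P2=18  P3=21  P4=26  P5=27  P6=34
Turnaround (C−A): P1=10  P2=18  P3=21  P4=26  P5=27  P6=34

34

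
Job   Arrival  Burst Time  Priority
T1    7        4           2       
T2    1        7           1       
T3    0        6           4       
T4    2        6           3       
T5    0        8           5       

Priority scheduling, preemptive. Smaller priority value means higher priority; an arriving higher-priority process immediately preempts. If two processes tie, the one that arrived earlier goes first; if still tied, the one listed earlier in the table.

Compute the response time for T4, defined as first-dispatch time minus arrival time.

Gantt: | T3 0-1 | T2 1-8 | T1 8-12 | T4 12-18 | T3 18-23 | T5 23-31 |
Completion: T1=12  T2=8  T3=23  T4=18  T5=31
Turnaround (C−A): T1=5  T2=7  T3=23  T4=16  T5=31
Response(T4) = first start − arrival = 12 − 2 = 10

10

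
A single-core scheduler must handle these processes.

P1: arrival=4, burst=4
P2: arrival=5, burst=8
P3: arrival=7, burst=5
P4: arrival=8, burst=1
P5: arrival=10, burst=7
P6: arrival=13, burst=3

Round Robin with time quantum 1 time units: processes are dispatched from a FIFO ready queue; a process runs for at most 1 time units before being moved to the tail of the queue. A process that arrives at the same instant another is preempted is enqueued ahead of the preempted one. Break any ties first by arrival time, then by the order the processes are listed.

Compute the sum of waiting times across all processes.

Schedule: | idle 0-4 | P1 4-5 | P2 5-6 | P1 6-7 | P2 7-8 | P3 8-9 | P1 9-10 | P4 10-11 | P2 11-12 | P3 12-13 | P5 13-14 | P1 14-15 | P2 15-16 | P6 16-17 | P3 17-18 | P5 18-19 | P2 19-20 | P6 20-21 | P3 21-22 | P5 22-23 | P2 23-24 | P6 24-25 | P3 25-26 | P5 26-27 | P2 27-28 | P5 28-29 | P2 29-30 | P5 30-32 |
Completion: P1=15  P2=30  P3=26  P4=11  P5=32  P6=25
Turnaround (C−A): P1=11  P2=25  P3=19  P4=3  P5=22  P6=12
Waiting = turnaround − burst: P1=7, P2=17, P3=14, P4=2, P5=15, P6=9
Total waiting = 7 + 17 + 14 + 2 + 15 + 9 = 64

64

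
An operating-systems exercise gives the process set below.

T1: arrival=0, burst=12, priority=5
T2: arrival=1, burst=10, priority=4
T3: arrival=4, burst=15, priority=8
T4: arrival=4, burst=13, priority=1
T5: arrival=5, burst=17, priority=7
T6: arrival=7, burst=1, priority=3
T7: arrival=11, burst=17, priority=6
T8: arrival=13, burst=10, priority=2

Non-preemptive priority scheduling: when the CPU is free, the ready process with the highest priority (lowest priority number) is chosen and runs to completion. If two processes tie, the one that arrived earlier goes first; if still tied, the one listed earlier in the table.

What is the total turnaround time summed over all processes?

347

Schedule: | T1 0-12 | T4 12-25 | T8 25-35 | T6 35-36 | T2 36-46 | T7 46-63 | T5 63-80 | T3 80-95 |
Completion: T1=12  T2=46  T3=95  T4=25  T5=80  T6=36  T7=63  T8=35
Turnaround (C−A): T1=12  T2=45  T3=91  T4=21  T5=75  T6=29  T7=52  T8=22
Turnaround = completion − arrival: T1=12, T2=45, T3=91, T4=21, T5=75, T6=29, T7=52, T8=22
Total turnaround = 12 + 45 + 91 + 21 + 75 + 29 + 52 + 22 = 347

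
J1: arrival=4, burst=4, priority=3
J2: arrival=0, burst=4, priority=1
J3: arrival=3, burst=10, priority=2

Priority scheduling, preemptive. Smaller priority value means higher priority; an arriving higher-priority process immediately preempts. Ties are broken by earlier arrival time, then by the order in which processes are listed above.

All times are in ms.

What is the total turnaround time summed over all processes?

29

Gantt: | J2 0-4 | J3 4-14 | J1 14-18 |
Completion: J1=18  J2=4  J3=14
Turnaround = completion − arrival: J1=14, J2=4, J3=11
Total turnaround = 14 + 4 + 11 = 29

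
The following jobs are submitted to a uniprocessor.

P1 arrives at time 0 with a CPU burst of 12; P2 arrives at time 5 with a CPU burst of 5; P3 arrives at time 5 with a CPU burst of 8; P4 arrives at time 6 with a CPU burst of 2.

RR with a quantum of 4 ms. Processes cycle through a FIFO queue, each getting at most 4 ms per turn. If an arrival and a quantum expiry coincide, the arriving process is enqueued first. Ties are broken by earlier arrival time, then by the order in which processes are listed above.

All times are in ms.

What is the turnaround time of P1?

Gantt: | P1 0-8 | P2 8-12 | P3 12-16 | P4 16-18 | P1 18-22 | P2 22-23 | P3 23-27 |
Completion: P1=22  P2=23  P3=27  P4=18
Turnaround (C−A): P1=22  P2=18  P3=22  P4=12
Turnaround(P1) = completion − arrival = 22 − 0 = 22

22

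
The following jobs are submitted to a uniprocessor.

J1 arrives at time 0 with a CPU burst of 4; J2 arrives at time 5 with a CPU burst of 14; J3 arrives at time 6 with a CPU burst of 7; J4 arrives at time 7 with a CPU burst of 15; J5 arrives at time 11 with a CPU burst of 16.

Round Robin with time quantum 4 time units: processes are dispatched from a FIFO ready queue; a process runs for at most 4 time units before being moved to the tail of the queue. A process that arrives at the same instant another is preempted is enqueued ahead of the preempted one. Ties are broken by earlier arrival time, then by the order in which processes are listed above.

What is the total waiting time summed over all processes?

103

Schedule: | J1 0-4 | idle 4-5 | J2 5-9 | J3 9-13 | J4 13-17 | J2 17-21 | J5 21-25 | J3 25-28 | J4 28-32 | J2 32-36 | J5 36-40 | J4 40-44 | J2 44-46 | J5 46-50 | J4 50-53 | J5 53-57 |
Completion: J1=4  J2=46  J3=28  J4=53  J5=57
Turnaround (C−A): J1=4  J2=41  J3=22  J4=46  J5=46
Waiting = turnaround − burst: J1=0, J2=27, J3=15, J4=31, J5=30
Total waiting = 0 + 27 + 15 + 31 + 30 = 103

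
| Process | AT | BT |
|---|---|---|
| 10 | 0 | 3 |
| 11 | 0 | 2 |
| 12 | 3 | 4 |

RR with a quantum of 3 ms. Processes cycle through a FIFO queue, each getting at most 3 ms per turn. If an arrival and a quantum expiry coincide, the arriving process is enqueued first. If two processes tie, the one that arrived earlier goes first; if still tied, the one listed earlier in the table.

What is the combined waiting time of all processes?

5

Gantt: | 10 0-3 | 11 3-5 | 12 5-9 |
Completion: 10=3  11=5  12=9
Waiting = turnaround − burst: 10=0, 11=3, 12=2
Total waiting = 0 + 3 + 2 = 5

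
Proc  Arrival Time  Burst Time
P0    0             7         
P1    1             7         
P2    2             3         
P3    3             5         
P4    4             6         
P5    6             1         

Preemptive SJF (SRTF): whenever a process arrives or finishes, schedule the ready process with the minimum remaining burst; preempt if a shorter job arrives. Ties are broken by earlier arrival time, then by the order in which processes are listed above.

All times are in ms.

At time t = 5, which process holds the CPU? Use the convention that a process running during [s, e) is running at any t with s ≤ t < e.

Gantt: | P0 0-2 | P2 2-5 | P0 5-6 | P5 6-7 | P0 7-11 | P3 11-16 | P4 16-22 | P1 22-29 |
Completion: P0=11  P1=29  P2=5  P3=16  P4=22  P5=7
Turnaround (C−A): P0=11  P1=28  P2=3  P3=13  P4=18  P5=1

P0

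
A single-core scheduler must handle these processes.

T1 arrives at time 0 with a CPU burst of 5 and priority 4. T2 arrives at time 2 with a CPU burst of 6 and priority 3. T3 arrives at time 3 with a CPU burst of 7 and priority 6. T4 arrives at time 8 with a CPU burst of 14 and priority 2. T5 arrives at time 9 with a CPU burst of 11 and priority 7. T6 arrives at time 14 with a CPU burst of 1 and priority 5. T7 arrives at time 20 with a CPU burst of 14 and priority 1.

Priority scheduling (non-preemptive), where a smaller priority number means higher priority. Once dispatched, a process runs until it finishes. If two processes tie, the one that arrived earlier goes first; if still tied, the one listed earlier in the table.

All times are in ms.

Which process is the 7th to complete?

Schedule: | T1 0-5 | T2 5-11 | T4 11-25 | T7 25-39 | T6 39-40 | T3 40-47 | T5 47-58 |
Completion: T1=5  T2=11  T3=47  T4=25  T5=58  T6=40  T7=39
Finish order: T1 → T2 → T4 → T7 → T6 → T3 → T5

T5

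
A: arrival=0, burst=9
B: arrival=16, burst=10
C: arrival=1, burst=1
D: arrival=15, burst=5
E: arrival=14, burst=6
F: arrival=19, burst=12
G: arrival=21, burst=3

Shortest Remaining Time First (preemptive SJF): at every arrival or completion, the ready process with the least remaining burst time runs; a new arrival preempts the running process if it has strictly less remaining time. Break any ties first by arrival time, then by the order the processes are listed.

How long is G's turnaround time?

Timeline: | A 0-1 | C 1-2 | A 2-10 | idle 10-14 | E 14-20 | D 20-21 | G 21-24 | D 24-28 | B 28-38 | F 38-50 |
Completion: A=10  B=38  C=2  D=28  E=20  F=50  G=24
Turnaround (C−A): A=10  B=22  C=1  D=13  E=6  F=31  G=3
Turnaround(G) = completion − arrival = 24 − 21 = 3

3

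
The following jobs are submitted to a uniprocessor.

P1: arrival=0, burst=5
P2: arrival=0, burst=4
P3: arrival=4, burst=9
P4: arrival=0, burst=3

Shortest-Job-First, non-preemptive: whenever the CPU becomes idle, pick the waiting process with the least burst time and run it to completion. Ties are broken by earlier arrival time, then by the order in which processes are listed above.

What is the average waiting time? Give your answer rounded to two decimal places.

Timeline: | P4 0-3 | P2 3-7 | P1 7-12 | P3 12-21 |
Completion: P1=12  P2=7  P3=21  P4=3
Turnaround (C−A): P1=12  P2=7  P3=17  P4=3
Waiting times: P1=7, P2=3, P3=8, P4=0
Average waiting = (7+3+8+0) / 4 = 18/4 = 4.50

4.50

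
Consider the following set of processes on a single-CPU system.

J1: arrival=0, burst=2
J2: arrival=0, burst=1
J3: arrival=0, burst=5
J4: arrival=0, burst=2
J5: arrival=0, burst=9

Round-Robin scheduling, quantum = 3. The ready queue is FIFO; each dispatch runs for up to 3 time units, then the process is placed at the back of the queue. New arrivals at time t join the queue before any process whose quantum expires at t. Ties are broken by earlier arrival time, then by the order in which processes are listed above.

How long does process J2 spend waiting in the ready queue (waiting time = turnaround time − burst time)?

Gantt: | J1 0-2 | J2 2-3 | J3 3-6 | J4 6-8 | J5 8-11 | J3 11-13 | J5 13-19 |
Completion: J1=2  J2=3  J3=13  J4=8  J5=19
Turnaround (C−A): J1=2  J2=3  J3=13  J4=8  J5=19
Waiting(J2) = turnaround − burst = 3 − 1 = 2

2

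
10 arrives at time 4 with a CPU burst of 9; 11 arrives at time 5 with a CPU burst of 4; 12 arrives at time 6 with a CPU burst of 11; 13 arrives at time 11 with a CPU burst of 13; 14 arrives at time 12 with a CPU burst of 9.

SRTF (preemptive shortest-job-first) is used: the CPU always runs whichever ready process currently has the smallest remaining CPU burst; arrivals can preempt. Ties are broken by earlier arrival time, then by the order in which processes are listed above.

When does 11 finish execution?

Gantt: | idle 0-4 | 10 4-5 | 11 5-9 | 10 9-17 | 14 17-26 | 12 26-37 | 13 37-50 |
Completion: 10=17  11=9  12=37  13=50  14=26

9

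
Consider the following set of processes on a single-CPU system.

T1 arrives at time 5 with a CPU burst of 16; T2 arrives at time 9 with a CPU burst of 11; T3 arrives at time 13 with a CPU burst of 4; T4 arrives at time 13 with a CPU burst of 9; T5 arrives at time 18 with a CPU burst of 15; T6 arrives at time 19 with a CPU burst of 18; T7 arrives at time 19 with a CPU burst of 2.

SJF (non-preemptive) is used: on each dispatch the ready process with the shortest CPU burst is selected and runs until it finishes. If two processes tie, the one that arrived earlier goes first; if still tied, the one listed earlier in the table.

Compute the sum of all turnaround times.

200

Schedule: | idle 0-5 | T1 5-21 | T7 21-23 | T3 23-27 | T4 27-36 | T2 36-47 | T5 47-62 | T6 62-80 |
Completion: T1=21  T2=47  T3=27  T4=36  T5=62  T6=80  T7=23
Turnaround = completion − arrival: T1=16, T2=38, T3=14, T4=23, T5=44, T6=61, T7=4
Total turnaround = 16 + 38 + 14 + 23 + 44 + 61 + 4 = 200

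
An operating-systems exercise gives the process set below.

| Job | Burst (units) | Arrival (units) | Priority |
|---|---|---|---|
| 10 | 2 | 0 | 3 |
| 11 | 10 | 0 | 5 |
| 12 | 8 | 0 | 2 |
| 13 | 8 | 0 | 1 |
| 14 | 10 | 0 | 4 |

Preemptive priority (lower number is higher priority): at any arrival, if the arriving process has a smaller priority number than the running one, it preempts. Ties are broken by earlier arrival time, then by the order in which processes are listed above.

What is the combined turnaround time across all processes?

Schedule: | 13 0-8 | 12 8-16 | 10 16-18 | 14 18-28 | 11 28-38 |
Completion: 10=18  11=38  12=16  13=8  14=28
Turnaround (C−A): 10=18  11=38  12=16  13=8  14=28
Turnaround = completion − arrival: 10=18, 11=38, 12=16, 13=8, 14=28
Total turnaround = 18 + 38 + 16 + 8 + 28 = 108

108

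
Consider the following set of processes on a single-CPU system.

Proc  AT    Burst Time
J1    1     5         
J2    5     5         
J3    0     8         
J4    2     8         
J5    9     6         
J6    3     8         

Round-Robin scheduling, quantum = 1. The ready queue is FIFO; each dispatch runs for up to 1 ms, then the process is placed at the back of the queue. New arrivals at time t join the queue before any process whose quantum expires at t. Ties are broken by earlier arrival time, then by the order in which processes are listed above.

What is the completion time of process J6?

Gantt: | J3 0-1 | J1 1-2 | J3 2-3 | J4 3-4 | J1 4-5 | J6 5-6 | J3 6-7 | J4 7-8 | J2 8-9 | J1 9-10 | J6 10-11 | J3 11-12 | J4 12-13 | J5 13-14 | J2 14-15 | J1 15-16 | J6 16-17 | J3 17-18 | J4 18-19 | J5 19-20 | J2 20-21 | J1 21-22 | J6 22-23 | J3 23-24 | J4 24-25 | J5 25-26 | J2 26-27 | J6 27-28 | J3 28-29 | J4 29-30 | J5 30-31 | J2 31-32 | J6 32-33 | J3 33-34 | J4 34-35 | J5 35-36 | J6 36-37 | J4 37-38 | J5 38-39 | J6 39-40 |
Completion: J1=22  J2=32  J3=34  J4=38  J5=39  J6=40

40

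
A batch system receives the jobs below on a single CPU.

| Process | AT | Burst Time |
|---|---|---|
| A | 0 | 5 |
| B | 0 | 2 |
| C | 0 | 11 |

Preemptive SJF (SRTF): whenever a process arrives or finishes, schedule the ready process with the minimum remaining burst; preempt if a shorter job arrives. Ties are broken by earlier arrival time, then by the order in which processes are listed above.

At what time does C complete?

Gantt: | B 0-2 | A 2-7 | C 7-18 |
Completion: A=7  B=2  C=18
Turnaround (C−A): A=7  B=2  C=18

18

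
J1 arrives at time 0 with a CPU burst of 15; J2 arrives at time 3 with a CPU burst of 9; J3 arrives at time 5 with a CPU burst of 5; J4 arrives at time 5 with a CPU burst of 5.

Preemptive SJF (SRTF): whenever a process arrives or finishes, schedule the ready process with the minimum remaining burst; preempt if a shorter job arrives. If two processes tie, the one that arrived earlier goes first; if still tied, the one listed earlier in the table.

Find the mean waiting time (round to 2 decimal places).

Timeline: | J1 0-3 | J2 3-5 | J3 5-10 | J4 10-15 | J2 15-22 | J1 22-34 |
Completion: J1=34  J2=22  J3=10  J4=15
Waiting times: J1=19, J2=10, J3=0, J4=5
Average waiting = (19+10+0+5) / 4 = 34/4 = 8.50

8.50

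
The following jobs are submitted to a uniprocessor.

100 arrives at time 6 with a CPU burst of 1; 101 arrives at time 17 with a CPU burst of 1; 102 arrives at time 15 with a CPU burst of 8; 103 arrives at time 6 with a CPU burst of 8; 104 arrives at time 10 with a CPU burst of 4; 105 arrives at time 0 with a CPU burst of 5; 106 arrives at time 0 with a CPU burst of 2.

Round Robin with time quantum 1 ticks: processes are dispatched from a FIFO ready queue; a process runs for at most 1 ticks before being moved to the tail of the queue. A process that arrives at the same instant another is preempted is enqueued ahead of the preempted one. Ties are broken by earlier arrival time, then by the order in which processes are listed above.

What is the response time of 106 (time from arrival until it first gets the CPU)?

1

Timeline: | 105 0-1 | 106 1-2 | 105 2-3 | 106 3-4 | 105 4-6 | 100 6-7 | 103 7-8 | 105 8-9 | 103 9-10 | 104 10-11 | 103 11-12 | 104 12-13 | 103 13-14 | 104 14-15 | 103 15-16 | 102 16-17 | 104 17-18 | 103 18-19 | 101 19-20 | 102 20-21 | 103 21-22 | 102 22-23 | 103 23-24 | 102 24-29 |
Completion: 100=7  101=20  102=29  103=24  104=18  105=9  106=4
Response(106) = first start − arrival = 1 − 0 = 1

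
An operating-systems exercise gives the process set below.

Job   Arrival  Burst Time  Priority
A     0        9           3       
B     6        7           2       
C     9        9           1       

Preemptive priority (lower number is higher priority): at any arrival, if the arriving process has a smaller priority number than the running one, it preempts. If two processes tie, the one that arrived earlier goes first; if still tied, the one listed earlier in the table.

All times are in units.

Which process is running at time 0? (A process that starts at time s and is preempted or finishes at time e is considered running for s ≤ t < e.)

Timeline: | A 0-6 | B 6-9 | C 9-18 | B 18-22 | A 22-25 |
Completion: A=25  B=22  C=18

A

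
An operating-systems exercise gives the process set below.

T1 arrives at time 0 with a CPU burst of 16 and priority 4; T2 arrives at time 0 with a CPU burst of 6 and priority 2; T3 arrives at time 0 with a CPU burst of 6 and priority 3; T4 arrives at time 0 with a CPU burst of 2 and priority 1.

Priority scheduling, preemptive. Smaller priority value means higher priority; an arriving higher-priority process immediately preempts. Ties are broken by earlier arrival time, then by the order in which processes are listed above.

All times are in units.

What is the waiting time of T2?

Gantt: | T4 0-2 | T2 2-8 | T3 8-14 | T1 14-30 |
Completion: T1=30  T2=8  T3=14  T4=2
Turnaround (C−A): T1=30  T2=8  T3=14  T4=2
Waiting(T2) = turnaround − burst = 8 − 6 = 2

2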